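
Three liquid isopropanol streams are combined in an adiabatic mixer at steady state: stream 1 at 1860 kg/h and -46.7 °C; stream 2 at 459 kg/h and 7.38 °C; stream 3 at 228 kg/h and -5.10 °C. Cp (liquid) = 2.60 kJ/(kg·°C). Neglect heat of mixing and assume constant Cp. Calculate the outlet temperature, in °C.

T_out = -33.2 °C

Adiabatic, steady state ⇒ Σ ṁᵢCp,ᵢ(T_out − Tᵢ) = 0
T_out = Σ ṁᵢCp,ᵢTᵢ / Σ ṁᵢCp,ᵢ
      = -220060 / 6622.2 = -33.23 °C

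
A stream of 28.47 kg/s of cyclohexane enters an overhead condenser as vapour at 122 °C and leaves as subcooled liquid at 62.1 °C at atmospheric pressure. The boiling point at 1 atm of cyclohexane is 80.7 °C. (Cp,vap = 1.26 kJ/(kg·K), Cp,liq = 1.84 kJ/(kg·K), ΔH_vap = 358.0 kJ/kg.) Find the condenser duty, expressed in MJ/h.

vapour 122→80.7 °C: -52.038 kJ/kg
condensation at 80.7 °C: -358 kJ/kg
liquid 80.7→62.1 °C: -34.224 kJ/kg
Δh = -52.038 + -358 + -34.224 = -444.26 kJ/kg
Q = ṁ·Δh = 28.47 kg/s × -444.26 kJ/kg = -12648 kJ/s
|Q| = 12648 kW = 45533 MJ/h

Q_c = 45500 MJ/h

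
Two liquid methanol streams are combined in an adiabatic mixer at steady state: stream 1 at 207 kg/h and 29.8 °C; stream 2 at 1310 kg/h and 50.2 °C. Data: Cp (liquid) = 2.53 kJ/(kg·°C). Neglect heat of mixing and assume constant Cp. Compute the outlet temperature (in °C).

Adiabatic, steady state ⇒ Σ ṁᵢCp,ᵢ(T_out − Tᵢ) = 0
Σ ṁᵢCp,ᵢTᵢ = 207×2.53×29.8 + 1310×2.53×50.2 = 181980
Σ ṁᵢCp,ᵢ = 207×2.53 + 1310×2.53 = 3838
T_out = 181980 / 3838 = 47.416 °C

T_out = 47.4 °C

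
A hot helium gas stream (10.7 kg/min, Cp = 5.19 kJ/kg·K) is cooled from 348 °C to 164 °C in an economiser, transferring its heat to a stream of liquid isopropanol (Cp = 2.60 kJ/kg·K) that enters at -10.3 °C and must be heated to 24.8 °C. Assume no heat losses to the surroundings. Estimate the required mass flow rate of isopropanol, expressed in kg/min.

ṁ_c = 112 kg/min

Heat released by hot stream: Q = 10.7 × 5.19 × (348 − 164) = 10218 kJ/min
Energy balance on cold side (adiabatic exchanger): Q = ṁ_c·Cp_c·(T_c,out − T_c,in)
ṁ_c = 10218 / [2.60 × (24.8 − -10.3)] = 111.97 kg/min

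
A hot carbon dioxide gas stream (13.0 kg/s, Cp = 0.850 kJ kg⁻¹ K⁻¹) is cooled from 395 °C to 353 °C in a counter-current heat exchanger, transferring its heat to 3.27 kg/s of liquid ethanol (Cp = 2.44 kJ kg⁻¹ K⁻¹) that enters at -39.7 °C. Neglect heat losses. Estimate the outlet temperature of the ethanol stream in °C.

T_c,out = 18.5 °C

Heat released by hot stream: Q = 13.0 × 0.850 × (395 − 353) = 464.1 kJ/s
Energy balance on cold side (adiabatic exchanger): Q = ṁ_c·Cp_c·(T_c,out − T_c,in)
T_c,out = -39.7 + 464.1/(3.27 × 2.44) = 18.467 °C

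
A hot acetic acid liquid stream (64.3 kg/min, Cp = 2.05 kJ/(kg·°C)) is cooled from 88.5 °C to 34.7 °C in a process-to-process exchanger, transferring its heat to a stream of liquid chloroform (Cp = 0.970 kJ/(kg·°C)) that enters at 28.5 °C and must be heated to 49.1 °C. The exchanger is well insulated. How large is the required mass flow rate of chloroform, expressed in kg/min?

ṁ_c = 355 kg/min

Heat released by hot stream: Q = 64.3 × 2.05 × (88.5 − 34.7) = 7091.6 kJ/min
Energy balance on cold side (adiabatic exchanger): Q = ṁ_c·Cp_c·(T_c,out − T_c,in)
ṁ_c = 7091.6 / [0.970 × (49.1 − 28.5)] = 354.9 kg/min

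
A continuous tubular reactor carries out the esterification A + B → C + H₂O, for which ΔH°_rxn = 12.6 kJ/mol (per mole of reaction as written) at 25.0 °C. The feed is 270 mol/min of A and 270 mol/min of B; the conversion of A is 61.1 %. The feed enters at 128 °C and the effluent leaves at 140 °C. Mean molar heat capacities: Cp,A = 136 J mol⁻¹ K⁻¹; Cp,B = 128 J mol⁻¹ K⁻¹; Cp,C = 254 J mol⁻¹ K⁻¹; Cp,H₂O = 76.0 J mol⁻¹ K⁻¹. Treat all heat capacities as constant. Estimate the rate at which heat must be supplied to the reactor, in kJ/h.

Extent of reaction ξ = 0.611 × 270 = 164.97 mol/min
Reaction term: ξ·ΔH°_rxn = 164.97 × 12.6 = 2078.6 kJ/min
Sensible, feed 128→25 °C: -7341.8 kJ/min
Outlet flows (mol/min): A 105.03, B 105.03, C 164.97, H₂O 164.97
Sensible, products 25→140 °C: 9449.3 kJ/min
Q = ΔH = 4186.1 kJ/min = 69.768 kW
Heat supplied = 251170 kJ/h

Q_in = 251000 kJ/h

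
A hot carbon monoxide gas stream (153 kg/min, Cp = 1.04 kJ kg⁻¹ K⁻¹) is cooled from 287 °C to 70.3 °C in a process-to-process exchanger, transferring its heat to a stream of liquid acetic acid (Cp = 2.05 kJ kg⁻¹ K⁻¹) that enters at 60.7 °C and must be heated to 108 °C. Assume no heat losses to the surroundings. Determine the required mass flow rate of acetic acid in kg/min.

Heat released by hot stream: Q = 153 × 1.04 × (287 − 70.3) = 34481 kJ/min
Energy balance on cold side (adiabatic exchanger): Q = ṁ_c·Cp_c·(T_c,out − T_c,in)
ṁ_c = 34481 / [2.05 × (108 − 60.7)] = 355.61 kg/min

ṁ_c = 356 kg/min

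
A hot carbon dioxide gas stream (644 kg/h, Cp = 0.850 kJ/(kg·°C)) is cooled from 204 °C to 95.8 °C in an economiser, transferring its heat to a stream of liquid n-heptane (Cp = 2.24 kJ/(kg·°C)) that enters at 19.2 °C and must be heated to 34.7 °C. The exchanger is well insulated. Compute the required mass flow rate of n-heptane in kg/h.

Heat released by hot stream: Q = 644 × 0.850 × (204 − 95.8) = 59229 kJ/h
Energy balance on cold side (adiabatic exchanger): Q = ṁ_c·Cp_c·(T_c,out − T_c,in)
ṁ_c = 59229 / [2.24 × (34.7 − 19.2)] = 1705.9 kg/h

ṁ_c = 1710 kg/h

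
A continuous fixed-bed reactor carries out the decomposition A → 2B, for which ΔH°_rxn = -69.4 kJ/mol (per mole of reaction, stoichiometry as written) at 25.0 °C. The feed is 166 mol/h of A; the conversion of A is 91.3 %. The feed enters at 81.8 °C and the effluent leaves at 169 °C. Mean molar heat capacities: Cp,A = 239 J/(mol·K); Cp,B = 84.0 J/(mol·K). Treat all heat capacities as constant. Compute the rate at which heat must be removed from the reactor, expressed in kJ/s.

Q_out = 2.39 kJ/s

Extent of reaction ξ = 0.913 × 166 = 151.56 mol/h
Reaction term: ξ·ΔH°_rxn = 151.56 × -69.4 = -10518 kJ/h
Sensible, feed 81.8→25 °C: -2253.5 kJ/h
Outlet flows (mol/h): A 14.442, B 303.12
Sensible, products 25→169 °C: 4163.5 kJ/h
Q = ΔH = -8608.1 kJ/h = -2.3911 kW
Heat removed = 2.3911 kJ/s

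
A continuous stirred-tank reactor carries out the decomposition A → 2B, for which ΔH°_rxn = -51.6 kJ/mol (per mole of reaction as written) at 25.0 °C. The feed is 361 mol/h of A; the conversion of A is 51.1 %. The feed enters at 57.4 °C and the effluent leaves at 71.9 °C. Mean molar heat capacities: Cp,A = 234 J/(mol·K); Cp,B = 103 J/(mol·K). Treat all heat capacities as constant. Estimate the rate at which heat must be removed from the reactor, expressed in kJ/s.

Extent of reaction ξ = 0.511 × 361 = 184.47 mol/h
Reaction term: ξ·ΔH°_rxn = 184.47 × -51.6 = -9518.7 kJ/h
Sensible, feed 57.4→25 °C: -2737 kJ/h
Outlet flows (mol/h): A 176.53, B 368.94
Sensible, products 25→71.9 °C: 3719.6 kJ/h
Q = ΔH = -8536.1 kJ/h = -2.3711 kW
Heat removed = 2.3711 kJ/s

Q_out = 2.37 kJ/s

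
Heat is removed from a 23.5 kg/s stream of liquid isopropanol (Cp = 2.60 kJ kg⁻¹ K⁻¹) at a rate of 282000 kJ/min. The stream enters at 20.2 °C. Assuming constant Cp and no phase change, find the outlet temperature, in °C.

T_out = -56.7 °C

Q = 282000 kJ/min = 4700 kJ/s
ΔT = Q/(ṁ·Cp) = 4700/(23.5×2.60) = 76.923 K
T_out = 20.2 − 76.923 = -56.723 °C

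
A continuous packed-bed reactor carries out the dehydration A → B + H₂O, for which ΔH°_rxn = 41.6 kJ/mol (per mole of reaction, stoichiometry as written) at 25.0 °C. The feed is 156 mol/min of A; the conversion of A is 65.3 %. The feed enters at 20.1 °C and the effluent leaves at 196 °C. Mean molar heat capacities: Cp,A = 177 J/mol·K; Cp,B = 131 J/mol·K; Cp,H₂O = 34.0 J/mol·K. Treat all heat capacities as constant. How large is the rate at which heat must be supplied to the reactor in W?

Extent of reaction ξ = 0.653 × 156 = 101.87 mol/min
Reaction term: ξ·ΔH°_rxn = 101.87 × 41.6 = 4237.7 kJ/min
Sensible, feed 20.1→25 °C: 135.3 kJ/min
Outlet flows (mol/min): A 54.132, B 101.87, H₂O 101.87
Sensible, products 25→196 °C: 4512.6 kJ/min
Q = ΔH = 8885.6 kJ/min = 148.09 kW
Heat supplied = 148090 W

Q_in = 148000 W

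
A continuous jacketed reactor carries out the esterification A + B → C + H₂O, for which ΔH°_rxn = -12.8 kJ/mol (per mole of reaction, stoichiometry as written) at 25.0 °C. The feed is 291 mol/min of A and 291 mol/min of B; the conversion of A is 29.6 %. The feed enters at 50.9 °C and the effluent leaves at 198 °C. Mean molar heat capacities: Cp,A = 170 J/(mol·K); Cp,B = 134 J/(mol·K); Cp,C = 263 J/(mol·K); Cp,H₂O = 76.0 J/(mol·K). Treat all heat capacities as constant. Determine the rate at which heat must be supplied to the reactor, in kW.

Q_in = 207 kW

Extent of reaction ξ = 0.296 × 291 = 86.136 mol/min
Reaction term: ξ·ΔH°_rxn = 86.136 × -12.8 = -1102.5 kJ/min
Sensible, feed 50.9→25 °C: -2291.2 kJ/min
Outlet flows (mol/min): A 204.86, B 204.86, C 86.136, H₂O 86.136
Sensible, products 25→198 °C: 15826 kJ/min
Q = ΔH = 12432 kJ/min = 207.2 kW
Heat supplied = 207.2 kW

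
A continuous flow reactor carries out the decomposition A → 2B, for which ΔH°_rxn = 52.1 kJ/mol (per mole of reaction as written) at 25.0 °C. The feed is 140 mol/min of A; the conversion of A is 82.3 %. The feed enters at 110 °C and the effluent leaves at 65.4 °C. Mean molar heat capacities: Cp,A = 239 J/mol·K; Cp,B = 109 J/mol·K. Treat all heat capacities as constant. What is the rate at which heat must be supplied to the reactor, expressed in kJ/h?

Q_in = 265000 kJ/h

Extent of reaction ξ = 0.823 × 140 = 115.22 mol/min
Reaction term: ξ·ΔH°_rxn = 115.22 × 52.1 = 6003 kJ/min
Sensible, feed 110→25 °C: -2844.1 kJ/min
Outlet flows (mol/min): A 24.78, B 230.44
Sensible, products 25→65.4 °C: 1254 kJ/min
Q = ΔH = 4412.9 kJ/min = 73.548 kW
Heat supplied = 264770 kJ/h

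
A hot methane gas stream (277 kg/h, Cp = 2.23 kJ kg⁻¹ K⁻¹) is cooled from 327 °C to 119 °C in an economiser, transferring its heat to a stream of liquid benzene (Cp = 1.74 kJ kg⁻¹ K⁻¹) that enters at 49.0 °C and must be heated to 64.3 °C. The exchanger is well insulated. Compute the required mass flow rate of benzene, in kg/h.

Heat released by hot stream: Q = 277 × 2.23 × (327 − 119) = 128480 kJ/h
Energy balance on cold side (adiabatic exchanger): Q = ṁ_c·Cp_c·(T_c,out − T_c,in)
ṁ_c = 128480 / [1.74 × (64.3 − 49.0)] = 4826.2 kg/h

ṁ_c = 4830 kg/h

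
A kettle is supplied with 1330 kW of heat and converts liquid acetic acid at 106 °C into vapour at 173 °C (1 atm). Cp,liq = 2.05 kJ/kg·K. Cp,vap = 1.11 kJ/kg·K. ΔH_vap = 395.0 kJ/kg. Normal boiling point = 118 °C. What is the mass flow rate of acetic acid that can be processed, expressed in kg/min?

Δh = 2.05×(118−106) + 395.0 + 1.11×(173−118) = 480.65 kJ/kg
Q = 1330 kW = 1330 kJ/s = 79800 kJ/min
ṁ = Q/Δh = 79800 / 480.65 = 166.03 kg/min

ṁ = 166 kg/min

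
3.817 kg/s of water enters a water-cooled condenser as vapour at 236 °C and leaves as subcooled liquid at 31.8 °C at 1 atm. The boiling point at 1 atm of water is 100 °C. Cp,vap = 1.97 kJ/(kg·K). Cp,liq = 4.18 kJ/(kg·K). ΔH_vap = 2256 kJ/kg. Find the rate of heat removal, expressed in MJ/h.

vapour 236→100 °C: -267.92 kJ/kg
condensation at 100 °C: -2256 kJ/kg
liquid 100→31.8 °C: -285.08 kJ/kg
Δh = -267.92 + -2256 + -285.08 = -2809 kJ/kg
Q = ṁ·Δh = 3.817 kg/s × -2809 kJ/kg = -10722 kJ/s
|Q| = 10722 kW = 38599 MJ/h

Q_c = 38600 MJ/h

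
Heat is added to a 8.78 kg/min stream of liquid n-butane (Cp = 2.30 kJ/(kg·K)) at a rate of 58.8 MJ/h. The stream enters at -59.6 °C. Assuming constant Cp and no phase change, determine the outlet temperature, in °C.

Q = 58.8 MJ/h = 980 kJ/min
ΔT = Q/(ṁ·Cp) = 980/(8.78×2.30) = 48.529 K
T_out = -59.6 + 48.529 = -11.071 °C

T_out = -11.1 °C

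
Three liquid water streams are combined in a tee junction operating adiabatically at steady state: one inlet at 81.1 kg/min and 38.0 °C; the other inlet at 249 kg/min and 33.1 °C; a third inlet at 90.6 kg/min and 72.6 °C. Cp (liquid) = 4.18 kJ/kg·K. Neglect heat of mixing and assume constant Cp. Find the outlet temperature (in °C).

T_out = 42.6 °C

Adiabatic, steady state ⇒ Σ ṁᵢCp,ᵢ(T_out − Tᵢ) = 0
T_out = Σ ṁᵢCp,ᵢTᵢ / Σ ṁᵢCp,ᵢ
      = 74827 / 1758.5 = 42.551 °C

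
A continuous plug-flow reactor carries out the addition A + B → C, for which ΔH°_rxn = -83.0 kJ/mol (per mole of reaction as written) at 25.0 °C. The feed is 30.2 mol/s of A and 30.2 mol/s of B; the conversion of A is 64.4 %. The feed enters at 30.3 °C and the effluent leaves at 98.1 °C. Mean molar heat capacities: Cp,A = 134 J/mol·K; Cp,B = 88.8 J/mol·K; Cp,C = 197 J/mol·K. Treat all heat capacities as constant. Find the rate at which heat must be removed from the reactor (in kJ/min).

Q_out = 71700 kJ/min

Extent of reaction ξ = 0.644 × 30.2 = 19.449 mol/s
Reaction term: ξ·ΔH°_rxn = 19.449 × -83.0 = -1614.3 kJ/s
Sensible, feed 30.3→25 °C: -35.661 kJ/s
Outlet flows (mol/s): A 10.751, B 10.751, C 19.449
Sensible, products 25→98.1 °C: 455.18 kJ/s
Q = ΔH = -1194.7 kJ/s = -1194.7 kW
Heat removed = 71684 kJ/min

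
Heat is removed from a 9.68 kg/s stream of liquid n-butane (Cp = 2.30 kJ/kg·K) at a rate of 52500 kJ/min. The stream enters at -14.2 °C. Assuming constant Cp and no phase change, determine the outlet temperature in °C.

Q = 52500 kJ/min = 875 kJ/s
ΔT = Q/(ṁ·Cp) = 875/(9.68×2.30) = 39.301 K
T_out = -14.2 − 39.301 = -53.501 °C

T_out = -53.5 °C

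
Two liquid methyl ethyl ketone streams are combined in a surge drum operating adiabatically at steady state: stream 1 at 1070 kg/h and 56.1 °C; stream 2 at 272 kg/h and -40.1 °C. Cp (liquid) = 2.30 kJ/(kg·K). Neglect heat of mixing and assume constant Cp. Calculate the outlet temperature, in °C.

Adiabatic, steady state ⇒ Σ ṁᵢCp,ᵢ(T_out − Tᵢ) = 0
T_out = Σ ṁᵢCp,ᵢTᵢ / Σ ṁᵢCp,ᵢ
      = 112980 / 3086.6 = 36.602 °C

T_out = 36.6 °C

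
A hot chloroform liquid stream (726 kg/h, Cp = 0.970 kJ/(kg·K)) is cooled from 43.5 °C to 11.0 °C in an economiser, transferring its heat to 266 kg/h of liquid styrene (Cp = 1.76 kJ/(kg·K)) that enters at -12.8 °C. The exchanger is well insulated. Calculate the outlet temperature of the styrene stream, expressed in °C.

T_c,out = 36.1 °C

Heat released by hot stream: Q = 726 × 0.970 × (43.5 − 11.0) = 22887 kJ/h
Energy balance on cold side (adiabatic exchanger): Q = ṁ_c·Cp_c·(T_c,out − T_c,in)
T_c,out = -12.8 + 22887/(266 × 1.76) = 36.087 °C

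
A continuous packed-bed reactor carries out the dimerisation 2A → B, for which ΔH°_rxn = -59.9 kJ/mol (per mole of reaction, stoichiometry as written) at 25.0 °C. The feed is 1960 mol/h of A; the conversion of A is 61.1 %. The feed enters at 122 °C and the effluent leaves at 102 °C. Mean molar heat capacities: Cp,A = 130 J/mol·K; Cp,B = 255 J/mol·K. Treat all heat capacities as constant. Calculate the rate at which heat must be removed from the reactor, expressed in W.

Extent of reaction ξ = 0.611 × 1960 / 2 = 598.78 mol/h
Reaction term: ξ·ΔH°_rxn = 598.78 × -59.9 = -35867 kJ/h
Sensible, feed 122→25 °C: -24716 kJ/h
Outlet flows (mol/h): A 762.44, B 598.78
Sensible, products 25→102 °C: 19389 kJ/h
Q = ΔH = -41193 kJ/h = -11.443 kW
Heat removed = 11443 W

Q_out = 11400 W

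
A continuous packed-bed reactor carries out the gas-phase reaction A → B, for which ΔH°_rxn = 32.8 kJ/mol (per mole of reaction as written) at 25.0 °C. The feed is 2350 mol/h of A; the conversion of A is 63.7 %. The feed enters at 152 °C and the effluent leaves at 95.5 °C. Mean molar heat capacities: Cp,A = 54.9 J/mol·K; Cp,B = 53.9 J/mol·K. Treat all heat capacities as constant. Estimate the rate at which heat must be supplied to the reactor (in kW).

Extent of reaction ξ = 0.637 × 2350 = 1497 mol/h
Reaction term: ξ·ΔH°_rxn = 1497 × 32.8 = 49100 kJ/h
Sensible, feed 152→25 °C: -16385 kJ/h
Outlet flows (mol/h): A 853.05, B 1497
Sensible, products 25→95.5 °C: 8990 kJ/h
Q = ΔH = 41705 kJ/h = 11.585 kW
Heat supplied = 11.585 kW

Q_in = 11.6 kW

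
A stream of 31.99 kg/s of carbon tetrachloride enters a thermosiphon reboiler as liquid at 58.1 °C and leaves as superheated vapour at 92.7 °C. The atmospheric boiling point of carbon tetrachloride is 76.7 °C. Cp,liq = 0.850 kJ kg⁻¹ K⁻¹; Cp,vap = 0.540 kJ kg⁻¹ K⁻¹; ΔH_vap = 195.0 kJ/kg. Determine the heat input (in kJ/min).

liquid 58.1→76.7 °C: 15.81 kJ/kg
vaporisation at 76.7 °C: 195 kJ/kg
vapour 76.7→92.7 °C: 8.64 kJ/kg
Δh = 15.81 + 195 + 8.64 = 219.45 kJ/kg
Q = ṁ·Δh = 31.99 kg/s × 219.45 kJ/kg = 7020.2 kJ/s
|Q| = 7020.2 kW = 421210 kJ/min

Q = 421000 kJ/min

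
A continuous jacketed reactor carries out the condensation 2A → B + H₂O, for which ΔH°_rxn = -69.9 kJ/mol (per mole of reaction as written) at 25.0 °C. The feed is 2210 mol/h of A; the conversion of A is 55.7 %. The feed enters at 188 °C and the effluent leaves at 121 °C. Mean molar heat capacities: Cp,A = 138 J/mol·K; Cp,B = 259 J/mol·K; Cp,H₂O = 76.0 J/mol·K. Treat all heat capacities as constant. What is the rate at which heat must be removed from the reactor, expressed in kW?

Q_out = 16.7 kW

Extent of reaction ξ = 0.557 × 2210 / 2 = 615.49 mol/h
Reaction term: ξ·ΔH°_rxn = 615.49 × -69.9 = -43022 kJ/h
Sensible, feed 188→25 °C: -49712 kJ/h
Outlet flows (mol/h): A 979.03, B 615.49, H₂O 615.49
Sensible, products 25→121 °C: 32764 kJ/h
Q = ΔH = -59970 kJ/h = -16.658 kW
Heat removed = 16.658 kW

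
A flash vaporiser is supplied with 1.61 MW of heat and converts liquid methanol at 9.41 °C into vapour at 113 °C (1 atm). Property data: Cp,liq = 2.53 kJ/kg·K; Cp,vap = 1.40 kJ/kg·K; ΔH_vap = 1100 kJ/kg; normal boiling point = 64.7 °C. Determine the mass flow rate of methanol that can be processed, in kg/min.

Δh = 2.53×(64.7−9.41) + 1100 + 1.40×(113−64.7) = 1307.5 kJ/kg
Q = 1.61 MW = 1610 kJ/s = 96600 kJ/min
ṁ = Q/Δh = 96600 / 1307.5 = 73.881 kg/min

ṁ = 73.9 kg/min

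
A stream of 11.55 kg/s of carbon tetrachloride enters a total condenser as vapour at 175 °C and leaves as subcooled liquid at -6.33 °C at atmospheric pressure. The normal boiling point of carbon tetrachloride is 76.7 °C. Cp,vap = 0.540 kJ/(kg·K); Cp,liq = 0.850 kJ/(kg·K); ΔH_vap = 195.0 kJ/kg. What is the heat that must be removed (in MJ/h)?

Q_c = 13200 MJ/h

vapour 175→76.7 °C: -53.082 kJ/kg
condensation at 76.7 °C: -195 kJ/kg
liquid 76.7→-6.33 °C: -70.576 kJ/kg
Δh = -53.082 + -195 + -70.576 = -318.66 kJ/kg
Q = ṁ·Δh = 11.55 kg/s × -318.66 kJ/kg = -3680.5 kJ/s
|Q| = 3680.5 kW = 13250 MJ/h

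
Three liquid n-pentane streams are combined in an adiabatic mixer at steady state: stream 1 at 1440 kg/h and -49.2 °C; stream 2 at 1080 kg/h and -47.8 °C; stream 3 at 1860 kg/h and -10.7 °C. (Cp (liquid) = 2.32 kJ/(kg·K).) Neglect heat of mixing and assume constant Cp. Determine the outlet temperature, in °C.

Energy balance with Q = 0: Σ ṁᵢCp,ᵢ(T_out − Tᵢ) = 0
Σ ṁᵢCp,ᵢTᵢ = 1440×2.32×-49.2 + 1080×2.32×-47.8 + 1860×2.32×-10.7 = -330310
Σ ṁᵢCp,ᵢ = 1440×2.32 + 1080×2.32 + 1860×2.32 = 10162
T_out = -330310 / 10162 = -32.505 °C

T_out = -32.5 °C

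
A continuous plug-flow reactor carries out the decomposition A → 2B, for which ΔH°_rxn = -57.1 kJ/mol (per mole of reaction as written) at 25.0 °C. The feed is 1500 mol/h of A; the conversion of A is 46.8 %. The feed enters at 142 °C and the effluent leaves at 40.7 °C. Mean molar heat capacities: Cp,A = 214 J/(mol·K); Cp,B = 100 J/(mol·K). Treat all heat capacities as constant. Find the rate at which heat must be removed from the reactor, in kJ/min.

Extent of reaction ξ = 0.468 × 1500 = 702 mol/h
Reaction term: ξ·ΔH°_rxn = 702 × -57.1 = -40084 kJ/h
Sensible, feed 142→25 °C: -37557 kJ/h
Outlet flows (mol/h): A 798, B 1404
Sensible, products 25→40.7 °C: 4885.4 kJ/h
Q = ΔH = -72756 kJ/h = -20.21 kW
Heat removed = 1212.6 kJ/min

Q_out = 1210 kJ/min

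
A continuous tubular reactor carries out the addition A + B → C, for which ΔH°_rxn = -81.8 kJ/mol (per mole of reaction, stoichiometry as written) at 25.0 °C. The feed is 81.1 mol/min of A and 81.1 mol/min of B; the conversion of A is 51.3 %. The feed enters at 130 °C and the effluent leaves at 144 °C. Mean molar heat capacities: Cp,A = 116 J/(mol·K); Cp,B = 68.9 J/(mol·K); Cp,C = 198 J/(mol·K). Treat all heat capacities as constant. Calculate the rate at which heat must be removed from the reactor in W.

Q_out = 52100 W

Extent of reaction ξ = 0.513 × 81.1 = 41.604 mol/min
Reaction term: ξ·ΔH°_rxn = 41.604 × -81.8 = -3403.2 kJ/min
Sensible, feed 130→25 °C: -1574.5 kJ/min
Outlet flows (mol/min): A 39.496, B 39.496, C 41.604
Sensible, products 25→144 °C: 1849.3 kJ/min
Q = ΔH = -3128.4 kJ/min = -52.141 kW
Heat removed = 52141 W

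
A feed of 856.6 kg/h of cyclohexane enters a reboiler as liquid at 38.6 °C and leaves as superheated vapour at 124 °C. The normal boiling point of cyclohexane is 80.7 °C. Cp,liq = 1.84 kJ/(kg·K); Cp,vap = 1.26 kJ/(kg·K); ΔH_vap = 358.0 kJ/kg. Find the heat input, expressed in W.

Q = 117000 W

liquid 38.6→80.7 °C: 77.464 kJ/kg
vaporisation at 80.7 °C: 358 kJ/kg
vapour 80.7→124 °C: 54.558 kJ/kg
Δh = 77.464 + 358 + 54.558 = 490.02 kJ/kg
Q = ṁ·Δh = 856.6 kg/h × 490.02 kJ/kg = 419750 kJ/h
|Q| = 116.6 kW = 116600 W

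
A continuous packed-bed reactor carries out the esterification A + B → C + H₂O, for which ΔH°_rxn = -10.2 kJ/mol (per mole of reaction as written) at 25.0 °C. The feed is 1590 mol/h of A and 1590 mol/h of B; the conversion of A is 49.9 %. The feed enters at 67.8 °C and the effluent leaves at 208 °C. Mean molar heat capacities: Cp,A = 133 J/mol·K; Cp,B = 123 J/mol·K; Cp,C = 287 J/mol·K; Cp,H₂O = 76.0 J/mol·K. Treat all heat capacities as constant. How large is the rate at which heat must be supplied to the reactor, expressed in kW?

Q_in = 17.9 kW

Extent of reaction ξ = 0.499 × 1590 = 793.41 mol/h
Reaction term: ξ·ΔH°_rxn = 793.41 × -10.2 = -8092.8 kJ/h
Sensible, feed 67.8→25 °C: -17421 kJ/h
Outlet flows (mol/h): A 796.59, B 796.59, C 793.41, H₂O 793.41
Sensible, products 25→208 °C: 90024 kJ/h
Q = ΔH = 64510 kJ/h = 17.919 kW
Heat supplied = 17.919 kW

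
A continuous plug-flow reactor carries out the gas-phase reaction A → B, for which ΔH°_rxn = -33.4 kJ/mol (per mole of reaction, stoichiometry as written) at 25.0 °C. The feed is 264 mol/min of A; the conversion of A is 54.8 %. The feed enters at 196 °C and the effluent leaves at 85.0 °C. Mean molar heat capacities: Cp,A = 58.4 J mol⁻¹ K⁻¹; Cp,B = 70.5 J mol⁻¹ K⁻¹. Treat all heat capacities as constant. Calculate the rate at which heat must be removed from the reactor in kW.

Q_out = 107 kW

Extent of reaction ξ = 0.548 × 264 = 144.67 mol/min
Reaction term: ξ·ΔH°_rxn = 144.67 × -33.4 = -4832 kJ/min
Sensible, feed 196→25 °C: -2636.4 kJ/min
Outlet flows (mol/min): A 119.33, B 144.67
Sensible, products 25→85.0 °C: 1030.1 kJ/min
Q = ΔH = -6438.4 kJ/min = -107.31 kW
Heat removed = 107.31 kW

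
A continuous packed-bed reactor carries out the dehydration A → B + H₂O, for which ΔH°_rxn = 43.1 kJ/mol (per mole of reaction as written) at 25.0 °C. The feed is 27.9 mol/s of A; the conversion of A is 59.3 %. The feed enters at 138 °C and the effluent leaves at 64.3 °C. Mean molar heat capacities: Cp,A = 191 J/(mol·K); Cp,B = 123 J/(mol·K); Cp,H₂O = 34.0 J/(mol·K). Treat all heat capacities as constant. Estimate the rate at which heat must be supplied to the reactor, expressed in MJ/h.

Extent of reaction ξ = 0.593 × 27.9 = 16.545 mol/s
Reaction term: ξ·ΔH°_rxn = 16.545 × 43.1 = 713.08 kJ/s
Sensible, feed 138→25 °C: -602.17 kJ/s
Outlet flows (mol/s): A 11.355, B 16.545, H₂O 16.545
Sensible, products 25→64.3 °C: 187.32 kJ/s
Q = ΔH = 298.23 kJ/s = 298.23 kW
Heat supplied = 1073.6 MJ/h

Q_in = 1070 MJ/h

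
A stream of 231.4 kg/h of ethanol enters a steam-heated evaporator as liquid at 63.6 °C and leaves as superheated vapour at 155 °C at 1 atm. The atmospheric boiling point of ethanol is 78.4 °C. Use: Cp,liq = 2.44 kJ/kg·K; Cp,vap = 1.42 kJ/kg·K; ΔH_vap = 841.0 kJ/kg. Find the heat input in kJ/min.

Q = 3800 kJ/min

liquid 63.6→78.4 °C: 36.112 kJ/kg
vaporisation at 78.4 °C: 841 kJ/kg
vapour 78.4→155 °C: 108.77 kJ/kg
Δh = 36.112 + 841 + 108.77 = 985.88 kJ/kg
Q = ṁ·Δh = 231.4 kg/h × 985.88 kJ/kg = 228130 kJ/h
|Q| = 63.37 kW = 3802.2 kJ/min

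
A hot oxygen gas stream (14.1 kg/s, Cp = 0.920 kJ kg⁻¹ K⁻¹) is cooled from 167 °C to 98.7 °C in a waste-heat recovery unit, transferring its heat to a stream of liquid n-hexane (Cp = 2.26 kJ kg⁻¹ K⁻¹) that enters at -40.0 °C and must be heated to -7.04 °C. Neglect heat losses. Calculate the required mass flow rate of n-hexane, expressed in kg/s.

Heat released by hot stream: Q = 14.1 × 0.920 × (167 − 98.7) = 885.99 kJ/s
Energy balance on cold side (adiabatic exchanger): Q = ṁ_c·Cp_c·(T_c,out − T_c,in)
ṁ_c = 885.99 / [2.26 × (-7.04 − -40.0)] = 11.894 kg/s

ṁ_c = 11.9 kg/s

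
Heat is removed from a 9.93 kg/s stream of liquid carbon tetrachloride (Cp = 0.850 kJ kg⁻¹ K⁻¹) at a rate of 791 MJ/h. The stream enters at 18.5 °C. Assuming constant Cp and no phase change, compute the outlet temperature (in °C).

Q = 791 MJ/h = 219.72 kJ/s
ΔT = Q/(ṁ·Cp) = 219.72/(9.93×0.850) = 26.032 K
T_out = 18.5 − 26.032 = -7.5319 °C

T_out = -7.53 °C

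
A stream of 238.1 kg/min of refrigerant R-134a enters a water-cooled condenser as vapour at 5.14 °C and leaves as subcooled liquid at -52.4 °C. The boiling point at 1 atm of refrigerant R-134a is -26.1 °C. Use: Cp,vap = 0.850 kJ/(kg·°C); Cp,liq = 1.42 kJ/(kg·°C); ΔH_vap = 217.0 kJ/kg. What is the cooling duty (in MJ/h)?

vapour 5.14→-26.1 °C: -26.554 kJ/kg
condensation at -26.1 °C: -217 kJ/kg
liquid -26.1→-52.4 °C: -37.346 kJ/kg
Δh = -26.554 + -217 + -37.346 = -280.9 kJ/kg
Q = ṁ·Δh = 238.1 kg/min × -280.9 kJ/kg = -66882 kJ/min
|Q| = 1114.7 kW = 4012.9 MJ/h

Q_c = 4010 MJ/h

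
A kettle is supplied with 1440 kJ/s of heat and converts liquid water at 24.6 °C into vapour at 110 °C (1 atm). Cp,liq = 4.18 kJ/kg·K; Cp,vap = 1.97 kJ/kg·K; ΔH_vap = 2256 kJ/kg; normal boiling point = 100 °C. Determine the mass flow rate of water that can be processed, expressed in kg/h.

ṁ = 2000 kg/h

Δh = 4.18×(100−24.6) + 2256 + 1.97×(110−100) = 2590.9 kJ/kg
Q = 1440 kJ/s = 1440 kJ/s = 5.184e+06 kJ/h
ṁ = Q/Δh = 5.184e+06 / 2590.9 = 2000.9 kg/h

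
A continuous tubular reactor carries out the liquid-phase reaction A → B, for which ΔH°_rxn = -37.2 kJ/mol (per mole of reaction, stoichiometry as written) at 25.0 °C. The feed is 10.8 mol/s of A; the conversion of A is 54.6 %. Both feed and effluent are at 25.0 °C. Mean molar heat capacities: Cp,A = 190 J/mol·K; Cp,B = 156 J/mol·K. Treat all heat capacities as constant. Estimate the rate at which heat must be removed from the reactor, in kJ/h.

Extent of reaction ξ = 0.546 × 10.8 = 5.8968 mol/s
Reaction term: ξ·ΔH°_rxn = 5.8968 × -37.2 = -219.36 kJ/s
Q = ΔH = -219.36 kJ/s = -219.36 kW
Heat removed = 789700 kJ/h

Q_out = 790000 kJ/h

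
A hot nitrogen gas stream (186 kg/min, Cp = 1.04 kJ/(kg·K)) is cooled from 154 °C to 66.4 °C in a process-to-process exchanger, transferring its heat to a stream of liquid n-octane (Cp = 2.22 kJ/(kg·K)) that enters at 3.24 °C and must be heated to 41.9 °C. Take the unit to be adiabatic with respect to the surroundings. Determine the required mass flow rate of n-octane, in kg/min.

Heat released by hot stream: Q = 186 × 1.04 × (154 − 66.4) = 16945 kJ/min
Energy balance on cold side (adiabatic exchanger): Q = ṁ_c·Cp_c·(T_c,out − T_c,in)
ṁ_c = 16945 / [2.22 × (41.9 − 3.24)] = 197.44 kg/min

ṁ_c = 197 kg/min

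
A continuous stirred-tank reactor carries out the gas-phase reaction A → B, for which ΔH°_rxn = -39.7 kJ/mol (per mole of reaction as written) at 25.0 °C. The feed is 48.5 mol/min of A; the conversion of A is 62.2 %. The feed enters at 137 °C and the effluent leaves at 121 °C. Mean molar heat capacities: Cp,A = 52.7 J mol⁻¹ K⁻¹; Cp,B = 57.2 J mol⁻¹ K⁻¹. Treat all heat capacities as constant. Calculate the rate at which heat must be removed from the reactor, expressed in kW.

Extent of reaction ξ = 0.622 × 48.5 = 30.167 mol/min
Reaction term: ξ·ΔH°_rxn = 30.167 × -39.7 = -1197.6 kJ/min
Sensible, feed 137→25 °C: -286.27 kJ/min
Outlet flows (mol/min): A 18.333, B 30.167
Sensible, products 25→121 °C: 258.4 kJ/min
Q = ΔH = -1225.5 kJ/min = -20.425 kW
Heat removed = 20.425 kW

Q_out = 20.4 kW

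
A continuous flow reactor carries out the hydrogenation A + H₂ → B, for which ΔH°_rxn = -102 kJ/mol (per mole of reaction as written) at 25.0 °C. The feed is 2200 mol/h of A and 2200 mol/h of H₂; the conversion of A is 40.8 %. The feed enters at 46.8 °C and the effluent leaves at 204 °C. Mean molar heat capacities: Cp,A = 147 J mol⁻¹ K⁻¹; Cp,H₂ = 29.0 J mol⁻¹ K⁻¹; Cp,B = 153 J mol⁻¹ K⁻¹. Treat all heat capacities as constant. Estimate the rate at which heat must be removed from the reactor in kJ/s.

Q_out = 9.55 kJ/s

Extent of reaction ξ = 0.408 × 2200 = 897.6 mol/h
Reaction term: ξ·ΔH°_rxn = 897.6 × -102 = -91555 kJ/h
Sensible, feed 46.8→25 °C: -8441 kJ/h
Outlet flows (mol/h): A 1302.4, H₂ 1302.4, B 897.6
Sensible, products 25→204 °C: 65613 kJ/h
Q = ΔH = -34383 kJ/h = -9.5508 kW
Heat removed = 9.5508 kJ/s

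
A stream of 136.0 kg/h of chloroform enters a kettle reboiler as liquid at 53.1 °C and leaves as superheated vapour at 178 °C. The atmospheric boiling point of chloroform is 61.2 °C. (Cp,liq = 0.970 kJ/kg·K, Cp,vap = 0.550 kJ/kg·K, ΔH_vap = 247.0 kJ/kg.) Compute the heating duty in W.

liquid 53.1→61.2 °C: 7.857 kJ/kg
vaporisation at 61.2 °C: 247 kJ/kg
vapour 61.2→178 °C: 64.24 kJ/kg
Δh = 7.857 + 247 + 64.24 = 319.1 kJ/kg
Q = ṁ·Δh = 136.0 kg/h × 319.1 kJ/kg = 43397 kJ/h
|Q| = 12.055 kW = 12055 W

Q = 12100 W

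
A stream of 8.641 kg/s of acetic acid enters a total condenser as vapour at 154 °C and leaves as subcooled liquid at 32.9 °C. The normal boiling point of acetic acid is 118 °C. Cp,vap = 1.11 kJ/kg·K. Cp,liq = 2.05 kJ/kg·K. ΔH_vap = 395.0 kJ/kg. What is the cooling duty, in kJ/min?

vapour 154→118 °C: -39.96 kJ/kg
condensation at 118 °C: -395 kJ/kg
liquid 118→32.9 °C: -174.45 kJ/kg
Δh = -39.96 + -395 + -174.45 = -609.41 kJ/kg
Q = ṁ·Δh = 8.641 kg/s × -609.41 kJ/kg = -5266 kJ/s
|Q| = 5266 kW = 315960 kJ/min

Q_c = 316000 kJ/min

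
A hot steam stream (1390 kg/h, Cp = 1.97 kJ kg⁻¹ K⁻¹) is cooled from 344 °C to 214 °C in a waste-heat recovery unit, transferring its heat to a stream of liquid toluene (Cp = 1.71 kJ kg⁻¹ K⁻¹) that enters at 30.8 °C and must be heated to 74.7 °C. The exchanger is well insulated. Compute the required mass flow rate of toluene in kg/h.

Heat released by hot stream: Q = 1390 × 1.97 × (344 − 214) = 355980 kJ/h
Energy balance on cold side (adiabatic exchanger): Q = ṁ_c·Cp_c·(T_c,out − T_c,in)
ṁ_c = 355980 / [1.71 × (74.7 − 30.8)] = 4742 kg/h

ṁ_c = 4740 kg/h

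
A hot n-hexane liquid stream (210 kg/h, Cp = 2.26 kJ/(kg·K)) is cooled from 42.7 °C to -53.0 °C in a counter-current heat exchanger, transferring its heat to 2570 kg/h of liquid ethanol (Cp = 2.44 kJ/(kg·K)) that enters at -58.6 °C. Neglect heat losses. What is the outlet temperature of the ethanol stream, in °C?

Heat released by hot stream: Q = 210 × 2.26 × (42.7 − -53.0) = 45419 kJ/h
Energy balance on cold side (adiabatic exchanger): Q = ṁ_c·Cp_c·(T_c,out − T_c,in)
T_c,out = -58.6 + 45419/(2570 × 2.44) = -51.357 °C

T_c,out = -51.4 °C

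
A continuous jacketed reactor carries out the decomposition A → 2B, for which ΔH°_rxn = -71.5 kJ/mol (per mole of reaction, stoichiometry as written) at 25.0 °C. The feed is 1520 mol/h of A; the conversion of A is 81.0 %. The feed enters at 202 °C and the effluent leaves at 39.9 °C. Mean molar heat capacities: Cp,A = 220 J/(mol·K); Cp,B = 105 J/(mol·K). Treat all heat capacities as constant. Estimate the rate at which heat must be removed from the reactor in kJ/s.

Q_out = 39.6 kJ/s

Extent of reaction ξ = 0.810 × 1520 = 1231.2 mol/h
Reaction term: ξ·ΔH°_rxn = 1231.2 × -71.5 = -88031 kJ/h
Sensible, feed 202→25 °C: -59189 kJ/h
Outlet flows (mol/h): A 288.8, B 2462.4
Sensible, products 25→39.9 °C: 4799.1 kJ/h
Q = ΔH = -142420 kJ/h = -39.561 kW
Heat removed = 39.561 kJ/s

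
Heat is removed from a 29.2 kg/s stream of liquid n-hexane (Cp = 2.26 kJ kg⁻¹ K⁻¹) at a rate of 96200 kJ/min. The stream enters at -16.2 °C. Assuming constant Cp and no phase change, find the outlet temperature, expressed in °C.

Q = 96200 kJ/min = 1603.3 kJ/s
ΔT = Q/(ṁ·Cp) = 1603.3/(29.2×2.26) = 24.296 K
T_out = -16.2 − 24.296 = -40.496 °C

T_out = -40.5 °C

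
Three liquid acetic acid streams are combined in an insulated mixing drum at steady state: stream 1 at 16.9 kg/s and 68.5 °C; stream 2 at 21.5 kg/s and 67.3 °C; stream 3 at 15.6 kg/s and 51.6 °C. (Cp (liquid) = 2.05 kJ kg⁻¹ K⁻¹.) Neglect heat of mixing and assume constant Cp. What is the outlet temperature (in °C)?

Adiabatic, steady state ⇒ Σ ṁᵢCp,ᵢ(T_out − Tᵢ) = 0
T_out = Σ ṁᵢCp,ᵢTᵢ / Σ ṁᵢCp,ᵢ
      = 6989.6 / 110.7 = 63.14 °C

T_out = 63.1 °C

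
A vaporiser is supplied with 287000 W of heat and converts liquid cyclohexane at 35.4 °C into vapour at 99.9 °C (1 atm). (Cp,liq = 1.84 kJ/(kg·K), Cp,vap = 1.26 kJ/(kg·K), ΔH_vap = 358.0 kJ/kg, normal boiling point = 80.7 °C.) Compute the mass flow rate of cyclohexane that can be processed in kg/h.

ṁ = 2220 kg/h

Δh = 1.84×(80.7−35.4) + 358.0 + 1.26×(99.9−80.7) = 465.54 kJ/kg
Q = 287000 W = 287 kJ/s = 1.0332e+06 kJ/h
ṁ = Q/Δh = 1.0332e+06 / 465.54 = 2219.3 kg/h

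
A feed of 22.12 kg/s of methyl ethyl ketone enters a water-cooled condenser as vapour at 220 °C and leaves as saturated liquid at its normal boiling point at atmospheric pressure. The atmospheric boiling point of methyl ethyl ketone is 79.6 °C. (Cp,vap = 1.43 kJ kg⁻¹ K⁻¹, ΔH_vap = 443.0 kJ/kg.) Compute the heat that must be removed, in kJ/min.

Q_c = 854000 kJ/min

vapour 220→79.6 °C: -200.77 kJ/kg
condensation at 79.6 °C: -443 kJ/kg
Δh = -200.77 + -443 = -643.77 kJ/kg
Q = ṁ·Δh = 22.12 kg/s × -643.77 kJ/kg = -14240 kJ/s
|Q| = 14240 kW = 854410 kJ/min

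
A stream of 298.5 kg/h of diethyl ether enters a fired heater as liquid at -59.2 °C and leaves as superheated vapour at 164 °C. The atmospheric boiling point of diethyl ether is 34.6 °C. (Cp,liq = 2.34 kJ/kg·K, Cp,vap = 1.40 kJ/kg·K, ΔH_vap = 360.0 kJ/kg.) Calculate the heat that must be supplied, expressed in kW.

liquid -59.2→34.6 °C: 219.49 kJ/kg
vaporisation at 34.6 °C: 360 kJ/kg
vapour 34.6→164 °C: 181.16 kJ/kg
Δh = 219.49 + 360 + 181.16 = 760.65 kJ/kg
Q = ṁ·Δh = 298.5 kg/h × 760.65 kJ/kg = 227050 kJ/h
|Q| = 63.071 kW

Q = 63.1 kW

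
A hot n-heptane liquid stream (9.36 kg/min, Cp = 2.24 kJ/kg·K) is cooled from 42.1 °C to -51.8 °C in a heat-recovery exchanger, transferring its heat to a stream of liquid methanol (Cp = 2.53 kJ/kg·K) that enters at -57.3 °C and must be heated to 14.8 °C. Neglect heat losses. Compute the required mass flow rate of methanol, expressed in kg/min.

Heat released by hot stream: Q = 9.36 × 2.24 × (42.1 − -51.8) = 1968.7 kJ/min
Energy balance on cold side (adiabatic exchanger): Q = ṁ_c·Cp_c·(T_c,out − T_c,in)
ṁ_c = 1968.7 / [2.53 × (14.8 − -57.3)] = 10.793 kg/min

ṁ_c = 10.8 kg/min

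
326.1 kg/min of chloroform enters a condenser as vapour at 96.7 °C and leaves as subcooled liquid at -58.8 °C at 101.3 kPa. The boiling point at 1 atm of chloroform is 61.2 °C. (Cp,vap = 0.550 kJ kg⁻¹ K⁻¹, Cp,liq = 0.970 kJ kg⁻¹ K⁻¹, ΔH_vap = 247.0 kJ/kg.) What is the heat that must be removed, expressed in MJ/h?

vapour 96.7→61.2 °C: -19.525 kJ/kg
condensation at 61.2 °C: -247 kJ/kg
liquid 61.2→-58.8 °C: -116.4 kJ/kg
Δh = -19.525 + -247 + -116.4 = -382.93 kJ/kg
Q = ṁ·Δh = 326.1 kg/min × -382.93 kJ/kg = -124870 kJ/min
|Q| = 2081.2 kW = 7492.3 MJ/h

Q_c = 7490 MJ/h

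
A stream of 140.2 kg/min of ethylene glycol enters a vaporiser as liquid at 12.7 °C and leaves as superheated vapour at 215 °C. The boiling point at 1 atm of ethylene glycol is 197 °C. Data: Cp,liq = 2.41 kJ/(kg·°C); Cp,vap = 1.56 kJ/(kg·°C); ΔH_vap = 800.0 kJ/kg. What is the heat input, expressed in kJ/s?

liquid 12.7→197 °C: 444.16 kJ/kg
vaporisation at 197 °C: 800 kJ/kg
vapour 197→215 °C: 28.08 kJ/kg
Δh = 444.16 + 800 + 28.08 = 1272.2 kJ/kg
Q = ṁ·Δh = 140.2 kg/min × 1272.2 kJ/kg = 178370 kJ/min
|Q| = 2972.8 kW

Q = 2970 kJ/s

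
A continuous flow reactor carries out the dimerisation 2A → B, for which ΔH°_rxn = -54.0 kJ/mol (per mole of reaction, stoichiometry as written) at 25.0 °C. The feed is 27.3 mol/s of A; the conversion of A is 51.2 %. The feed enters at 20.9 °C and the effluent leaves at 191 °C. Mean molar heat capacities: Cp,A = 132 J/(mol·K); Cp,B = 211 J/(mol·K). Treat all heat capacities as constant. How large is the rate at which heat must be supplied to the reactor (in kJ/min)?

Q_in = 10400 kJ/min

Extent of reaction ξ = 0.512 × 27.3 / 2 = 6.9888 mol/s
Reaction term: ξ·ΔH°_rxn = 6.9888 × -54.0 = -377.4 kJ/s
Sensible, feed 20.9→25 °C: 14.775 kJ/s
Outlet flows (mol/s): A 13.322, B 6.9888
Sensible, products 25→191 °C: 536.71 kJ/s
Q = ΔH = 174.09 kJ/s = 174.09 kW
Heat supplied = 10445 kJ/min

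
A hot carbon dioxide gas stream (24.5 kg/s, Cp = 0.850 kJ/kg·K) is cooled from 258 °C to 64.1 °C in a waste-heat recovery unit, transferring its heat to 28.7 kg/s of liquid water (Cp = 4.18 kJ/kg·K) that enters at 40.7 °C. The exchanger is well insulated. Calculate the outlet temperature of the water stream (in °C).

Heat released by hot stream: Q = 24.5 × 0.850 × (258 − 64.1) = 4038 kJ/s
Energy balance on cold side (adiabatic exchanger): Q = ṁ_c·Cp_c·(T_c,out − T_c,in)
T_c,out = 40.7 + 4038/(28.7 × 4.18) = 74.359 °C

T_c,out = 74.4 °C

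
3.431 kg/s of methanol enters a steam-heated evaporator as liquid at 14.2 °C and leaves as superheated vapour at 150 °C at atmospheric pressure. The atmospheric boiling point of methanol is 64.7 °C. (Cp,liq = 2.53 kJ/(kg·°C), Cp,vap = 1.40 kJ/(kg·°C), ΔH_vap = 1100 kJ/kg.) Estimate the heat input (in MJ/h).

Q = 16600 MJ/h

liquid 14.2→64.7 °C: 127.76 kJ/kg
vaporisation at 64.7 °C: 1100 kJ/kg
vapour 64.7→150 °C: 119.42 kJ/kg
Δh = 127.76 + 1100 + 119.42 = 1347.2 kJ/kg
Q = ṁ·Δh = 3.431 kg/s × 1347.2 kJ/kg = 4622.2 kJ/s
|Q| = 4622.2 kW = 16640 MJ/h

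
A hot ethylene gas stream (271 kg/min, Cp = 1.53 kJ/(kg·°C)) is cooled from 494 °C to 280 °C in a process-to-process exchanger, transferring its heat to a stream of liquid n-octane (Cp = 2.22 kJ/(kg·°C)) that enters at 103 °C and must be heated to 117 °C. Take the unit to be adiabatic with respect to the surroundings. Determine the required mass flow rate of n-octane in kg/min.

ṁ_c = 2850 kg/min

Heat released by hot stream: Q = 271 × 1.53 × (494 − 280) = 88731 kJ/min
Energy balance on cold side (adiabatic exchanger): Q = ṁ_c·Cp_c·(T_c,out − T_c,in)
ṁ_c = 88731 / [2.22 × (117 − 103)] = 2854.9 kg/min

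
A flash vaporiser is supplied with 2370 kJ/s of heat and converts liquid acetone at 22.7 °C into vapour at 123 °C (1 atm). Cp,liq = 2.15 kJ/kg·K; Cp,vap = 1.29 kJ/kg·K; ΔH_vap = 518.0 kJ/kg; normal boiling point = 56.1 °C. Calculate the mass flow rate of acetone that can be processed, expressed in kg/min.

ṁ = 210 kg/min

Δh = 2.15×(56.1−22.7) + 518.0 + 1.29×(123−56.1) = 676.11 kJ/kg
Q = 2370 kJ/s = 2370 kJ/s = 142200 kJ/min
ṁ = Q/Δh = 142200 / 676.11 = 210.32 kg/min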